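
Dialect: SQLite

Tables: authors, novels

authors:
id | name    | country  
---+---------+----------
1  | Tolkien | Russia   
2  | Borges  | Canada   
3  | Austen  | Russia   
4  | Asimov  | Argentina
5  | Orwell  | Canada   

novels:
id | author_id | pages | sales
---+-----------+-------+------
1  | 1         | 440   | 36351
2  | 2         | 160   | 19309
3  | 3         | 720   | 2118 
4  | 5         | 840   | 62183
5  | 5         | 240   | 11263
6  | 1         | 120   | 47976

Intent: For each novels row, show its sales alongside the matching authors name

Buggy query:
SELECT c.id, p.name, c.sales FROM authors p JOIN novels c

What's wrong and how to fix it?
Bug: JOIN with no ON clause produces a cartesian product; every novels row pairs with every authors row

Fix: Specify the join condition linking the foreign key to the parent id

Corrected query:
SELECT c.id, p.name, c.sales FROM authors p JOIN novels c ON c.author_id = p.id

Result:
id | name    | sales
---+---------+------
1  | Tolkien | 36351
2  | Borges  | 19309
3  | Austen  | 2118 
4  | Orwell  | 62183
5  | Orwell  | 11263
6  | Tolkien | 47976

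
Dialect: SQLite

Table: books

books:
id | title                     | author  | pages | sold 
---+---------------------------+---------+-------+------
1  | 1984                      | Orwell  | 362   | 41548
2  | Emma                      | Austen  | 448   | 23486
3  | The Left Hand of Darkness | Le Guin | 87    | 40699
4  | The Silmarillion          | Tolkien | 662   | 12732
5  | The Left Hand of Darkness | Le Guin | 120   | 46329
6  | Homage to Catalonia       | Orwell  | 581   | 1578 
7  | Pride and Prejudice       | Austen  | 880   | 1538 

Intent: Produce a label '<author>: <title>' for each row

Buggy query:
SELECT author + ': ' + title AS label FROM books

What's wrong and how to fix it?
Bug: SQLite uses || for string concatenation; + coerces text to numbers (yielding 0)

Fix: Use the || operator for string concatenation

Corrected query:
SELECT author || ': ' || title AS label FROM books

Result:
label                             
----------------------------------
Orwell: 1984                      
Austen: Emma                      
Le Guin: The Left Hand of Darkness
Tolkien: The Silmarillion         
Le Guin: The Left Hand of Darkness
Orwell: Homage to Catalonia       
Austen: Pride and Prejudice       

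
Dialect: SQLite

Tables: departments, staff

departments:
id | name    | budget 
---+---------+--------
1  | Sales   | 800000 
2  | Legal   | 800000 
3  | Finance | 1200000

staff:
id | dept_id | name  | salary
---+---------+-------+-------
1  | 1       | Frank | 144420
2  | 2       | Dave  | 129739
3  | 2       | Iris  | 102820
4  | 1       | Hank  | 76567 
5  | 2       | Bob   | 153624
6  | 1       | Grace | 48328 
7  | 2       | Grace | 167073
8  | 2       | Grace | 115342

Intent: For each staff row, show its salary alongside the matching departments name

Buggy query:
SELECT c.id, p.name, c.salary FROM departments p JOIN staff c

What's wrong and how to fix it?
Bug: Missing join condition: each staff row is matched to all departments rows instead of just its own

Fix: Add ON c.dept_id = p.id to the JOIN

Corrected query:
SELECT c.id, p.name, c.salary FROM departments p JOIN staff c ON c.dept_id = p.id

Result:
id | name  | salary
---+-------+-------
1  | Sales | 144420
2  | Legal | 129739
3  | Legal | 102820
4  | Sales | 76567 
5  | Legal | 153624
6  | Sales | 48328 
7  | Legal | 167073
8  | Legal | 115342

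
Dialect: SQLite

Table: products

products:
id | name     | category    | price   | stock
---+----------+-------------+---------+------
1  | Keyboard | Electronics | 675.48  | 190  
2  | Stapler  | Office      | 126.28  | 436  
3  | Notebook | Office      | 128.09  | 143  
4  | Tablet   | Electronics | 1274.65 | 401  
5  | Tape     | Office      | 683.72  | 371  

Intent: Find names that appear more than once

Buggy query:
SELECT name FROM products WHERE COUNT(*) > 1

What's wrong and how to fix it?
Bug: WHERE can't reference COUNT(*); aggregates are computed after WHERE

Fix: Group first, then use HAVING for the count condition

Corrected query:
SELECT name FROM products GROUP BY name HAVING COUNT(*) > 1

Result:
(no rows)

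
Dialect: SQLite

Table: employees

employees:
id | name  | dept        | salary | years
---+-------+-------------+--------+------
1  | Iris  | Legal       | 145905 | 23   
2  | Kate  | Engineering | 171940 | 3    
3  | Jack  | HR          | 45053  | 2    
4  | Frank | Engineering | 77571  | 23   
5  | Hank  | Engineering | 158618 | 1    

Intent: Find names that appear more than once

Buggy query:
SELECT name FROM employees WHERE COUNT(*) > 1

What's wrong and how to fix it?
Bug: WHERE can't reference COUNT(*); aggregates are computed after WHERE

Fix: Group first, then use HAVING for the count condition

Corrected query:
SELECT name FROM employees GROUP BY name HAVING COUNT(*) > 1

Result:
(no rows)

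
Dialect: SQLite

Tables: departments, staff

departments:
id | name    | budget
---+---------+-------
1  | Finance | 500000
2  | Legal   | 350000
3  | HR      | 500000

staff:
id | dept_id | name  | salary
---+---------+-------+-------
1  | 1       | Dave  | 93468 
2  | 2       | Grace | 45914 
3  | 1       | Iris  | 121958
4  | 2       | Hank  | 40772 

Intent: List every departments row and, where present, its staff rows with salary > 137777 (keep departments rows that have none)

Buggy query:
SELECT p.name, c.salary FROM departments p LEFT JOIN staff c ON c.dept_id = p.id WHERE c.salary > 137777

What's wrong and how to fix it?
Bug: A WHERE condition on the right-hand table after LEFT JOIN drops unmatched parents

Fix: Put 'c.salary > 137777' in the JOIN's ON clause instead of WHERE

Corrected query:
SELECT p.name, c.salary FROM departments p LEFT JOIN staff c ON c.dept_id = p.id AND c.salary > 137777

Result:
name    | salary
--------+-------
Finance | NULL  
Legal   | NULL  
HR      | NULL  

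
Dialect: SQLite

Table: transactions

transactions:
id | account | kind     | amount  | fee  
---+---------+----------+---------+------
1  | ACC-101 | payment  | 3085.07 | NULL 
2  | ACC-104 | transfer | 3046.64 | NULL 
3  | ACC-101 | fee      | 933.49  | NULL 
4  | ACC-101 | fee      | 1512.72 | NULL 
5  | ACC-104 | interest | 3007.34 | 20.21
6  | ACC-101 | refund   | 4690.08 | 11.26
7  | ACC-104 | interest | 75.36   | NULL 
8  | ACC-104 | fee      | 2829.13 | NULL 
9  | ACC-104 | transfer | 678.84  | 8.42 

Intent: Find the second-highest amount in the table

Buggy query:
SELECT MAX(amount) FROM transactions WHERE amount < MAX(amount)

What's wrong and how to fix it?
Bug: The inner MAX is an aggregate inside WHERE, which is not allowed

Fix: Put the inner MAX in a scalar subquery

Corrected query:
SELECT MAX(amount) FROM transactions WHERE amount < (SELECT MAX(amount) FROM transactions)

Result:
MAX(amount)
-----------
3085.07    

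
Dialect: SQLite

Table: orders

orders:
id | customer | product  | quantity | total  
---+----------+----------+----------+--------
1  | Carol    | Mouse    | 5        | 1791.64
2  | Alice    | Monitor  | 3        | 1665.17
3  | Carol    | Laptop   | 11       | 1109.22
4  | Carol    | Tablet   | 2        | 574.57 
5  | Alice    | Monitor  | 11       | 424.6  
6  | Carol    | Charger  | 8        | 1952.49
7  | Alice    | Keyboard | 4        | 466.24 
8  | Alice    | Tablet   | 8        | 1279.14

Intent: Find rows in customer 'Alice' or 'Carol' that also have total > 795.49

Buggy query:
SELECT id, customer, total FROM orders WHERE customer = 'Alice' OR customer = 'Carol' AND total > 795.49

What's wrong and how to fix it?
Bug: Without parentheses, AND is evaluated before OR, so the total filter only applies to the 'Carol' branch

Fix: Group the OR with parentheses (or use IN), then AND the threshold

Corrected query:
SELECT id, customer, total FROM orders WHERE (customer = 'Alice' OR customer = 'Carol') AND total > 795.49

Result:
id | customer | total  
---+----------+--------
1  | Carol    | 1791.64
2  | Alice    | 1665.17
3  | Carol    | 1109.22
6  | Carol    | 1952.49
8  | Alice    | 1279.14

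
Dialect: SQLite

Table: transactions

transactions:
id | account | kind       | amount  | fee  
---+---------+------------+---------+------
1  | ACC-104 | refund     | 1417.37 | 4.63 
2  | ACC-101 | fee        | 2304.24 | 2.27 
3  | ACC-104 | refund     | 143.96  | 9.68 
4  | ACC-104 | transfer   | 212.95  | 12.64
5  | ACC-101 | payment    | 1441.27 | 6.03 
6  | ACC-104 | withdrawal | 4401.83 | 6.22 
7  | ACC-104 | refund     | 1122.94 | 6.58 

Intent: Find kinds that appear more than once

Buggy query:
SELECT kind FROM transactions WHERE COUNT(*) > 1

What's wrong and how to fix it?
Bug: WHERE can't reference COUNT(*); aggregates are computed after WHERE

Fix: Group first, then use HAVING for the count condition

Corrected query:
SELECT kind FROM transactions GROUP BY kind HAVING COUNT(*) > 1

Result:
kind  
------
refund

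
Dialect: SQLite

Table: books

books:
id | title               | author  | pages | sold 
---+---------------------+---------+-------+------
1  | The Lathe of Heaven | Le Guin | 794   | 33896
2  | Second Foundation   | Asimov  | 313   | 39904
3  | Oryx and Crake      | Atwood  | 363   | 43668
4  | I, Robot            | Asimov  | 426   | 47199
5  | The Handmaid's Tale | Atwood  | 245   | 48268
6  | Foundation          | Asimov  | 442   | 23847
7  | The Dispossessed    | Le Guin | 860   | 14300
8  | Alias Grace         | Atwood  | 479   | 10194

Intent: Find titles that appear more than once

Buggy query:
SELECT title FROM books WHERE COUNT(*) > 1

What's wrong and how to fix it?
Bug: WHERE can't reference COUNT(*); aggregates are computed after WHERE

Fix: GROUP BY title, then filter groups with HAVING COUNT(*) > 1

Corrected query:
SELECT title FROM books GROUP BY title HAVING COUNT(*) > 1

Result:
(no rows)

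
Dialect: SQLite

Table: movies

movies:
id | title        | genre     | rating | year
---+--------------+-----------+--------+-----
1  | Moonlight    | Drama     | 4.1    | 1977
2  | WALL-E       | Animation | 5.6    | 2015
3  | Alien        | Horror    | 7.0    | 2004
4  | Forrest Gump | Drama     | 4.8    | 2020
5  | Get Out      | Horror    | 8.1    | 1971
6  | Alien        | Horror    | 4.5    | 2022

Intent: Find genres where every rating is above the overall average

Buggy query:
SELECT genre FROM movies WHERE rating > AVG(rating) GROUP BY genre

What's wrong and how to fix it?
Bug: AVG() is an aggregate; it can't sit directly in WHERE

Fix: Compute the overall average in a scalar subquery and compare each group's MIN against it in HAVING

Corrected query:
SELECT genre FROM movies GROUP BY genre HAVING MIN(rating) > (SELECT AVG(rating) FROM movies)

Result:
(no rows)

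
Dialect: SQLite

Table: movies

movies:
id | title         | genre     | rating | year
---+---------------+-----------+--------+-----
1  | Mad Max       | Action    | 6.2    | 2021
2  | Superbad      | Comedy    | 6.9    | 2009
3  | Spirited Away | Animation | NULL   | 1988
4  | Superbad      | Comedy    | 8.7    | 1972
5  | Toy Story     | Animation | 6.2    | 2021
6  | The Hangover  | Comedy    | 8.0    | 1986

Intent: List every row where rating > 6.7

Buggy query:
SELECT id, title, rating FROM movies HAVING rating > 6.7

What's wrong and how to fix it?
Bug: HAVING filters the output of aggregation, but this query has no GROUP BY and no aggregate functions, so SQLite rejects it (HAVING clause on a non-aggregate query); the condition here is per row

Fix: Use WHERE for row-level filtering

Corrected query:
SELECT id, title, rating FROM movies WHERE rating > 6.7

Result:
id | title        | rating
---+--------------+-------
2  | Superbad     | 6.9   
4  | Superbad     | 8.7   
6  | The Hangover | 8     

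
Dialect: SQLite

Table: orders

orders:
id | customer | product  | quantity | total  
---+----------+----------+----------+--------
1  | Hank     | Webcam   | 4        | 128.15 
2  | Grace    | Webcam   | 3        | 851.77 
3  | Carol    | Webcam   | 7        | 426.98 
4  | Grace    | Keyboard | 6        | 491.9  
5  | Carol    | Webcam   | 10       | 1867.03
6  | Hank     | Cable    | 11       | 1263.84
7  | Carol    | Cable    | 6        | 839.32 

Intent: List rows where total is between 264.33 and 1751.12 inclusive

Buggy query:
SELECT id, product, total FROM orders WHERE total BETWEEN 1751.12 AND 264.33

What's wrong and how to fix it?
Bug: The bounds are reversed; BETWEEN a AND b requires a <= b to match anything

Fix: Write BETWEEN 264.33 AND 1751.12

Corrected query:
SELECT id, product, total FROM orders WHERE total BETWEEN 264.33 AND 1751.12

Result:
id | product  | total  
---+----------+--------
2  | Webcam   | 851.77 
3  | Webcam   | 426.98 
4  | Keyboard | 491.9  
6  | Cable    | 1263.84
7  | Cable    | 839.32 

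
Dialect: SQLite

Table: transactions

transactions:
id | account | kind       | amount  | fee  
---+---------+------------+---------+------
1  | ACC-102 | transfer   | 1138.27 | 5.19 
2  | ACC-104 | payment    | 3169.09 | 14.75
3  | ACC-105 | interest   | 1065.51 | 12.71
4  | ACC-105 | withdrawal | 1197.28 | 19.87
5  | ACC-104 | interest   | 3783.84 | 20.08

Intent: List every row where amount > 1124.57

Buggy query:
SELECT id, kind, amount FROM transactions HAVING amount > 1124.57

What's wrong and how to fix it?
Bug: This is a non-aggregate query (no GROUP BY, no aggregates), so in SQLite the HAVING clause is invalid here; a row-level condition belongs in WHERE

Fix: Use WHERE for row-level filtering

Corrected query:
SELECT id, kind, amount FROM transactions WHERE amount > 1124.57

Result:
id | kind       | amount 
---+------------+--------
1  | transfer   | 1138.27
2  | payment    | 3169.09
4  | withdrawal | 1197.28
5  | interest   | 3783.84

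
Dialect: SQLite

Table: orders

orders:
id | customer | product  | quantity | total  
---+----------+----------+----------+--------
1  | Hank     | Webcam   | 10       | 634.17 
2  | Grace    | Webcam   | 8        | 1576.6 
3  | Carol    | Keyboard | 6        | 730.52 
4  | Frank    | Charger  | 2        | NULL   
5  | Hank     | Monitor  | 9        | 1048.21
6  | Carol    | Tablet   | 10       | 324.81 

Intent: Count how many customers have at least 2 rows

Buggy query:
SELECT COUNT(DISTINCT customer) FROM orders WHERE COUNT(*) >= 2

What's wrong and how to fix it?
Bug: COUNT(*) cannot appear in WHERE; the per-group count doesn't exist yet

Fix: Use a subquery that GROUPs and filters with HAVING, then count its rows

Corrected query:
SELECT COUNT(*) FROM (SELECT customer FROM orders GROUP BY customer HAVING COUNT(*) >= 2)

Result:
COUNT(*)
--------
2       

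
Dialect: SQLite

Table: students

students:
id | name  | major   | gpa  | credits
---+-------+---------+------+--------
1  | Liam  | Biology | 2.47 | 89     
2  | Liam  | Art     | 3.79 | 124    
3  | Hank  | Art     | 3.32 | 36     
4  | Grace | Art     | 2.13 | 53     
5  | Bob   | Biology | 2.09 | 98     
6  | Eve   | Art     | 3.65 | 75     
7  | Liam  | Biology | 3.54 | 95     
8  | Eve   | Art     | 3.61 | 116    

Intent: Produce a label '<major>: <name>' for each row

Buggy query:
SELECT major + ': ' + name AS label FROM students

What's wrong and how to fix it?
Bug: '+' is numeric addition; on text columns SQLite converts them to 0 instead of concatenating

Fix: Replace + with || to concatenate text

Corrected query:
SELECT major || ': ' || name AS label FROM students

Result:
label        
-------------
Biology: Liam
Art: Liam    
Art: Hank    
Art: Grace   
Biology: Bob 
Art: Eve     
Biology: Liam
Art: Eve     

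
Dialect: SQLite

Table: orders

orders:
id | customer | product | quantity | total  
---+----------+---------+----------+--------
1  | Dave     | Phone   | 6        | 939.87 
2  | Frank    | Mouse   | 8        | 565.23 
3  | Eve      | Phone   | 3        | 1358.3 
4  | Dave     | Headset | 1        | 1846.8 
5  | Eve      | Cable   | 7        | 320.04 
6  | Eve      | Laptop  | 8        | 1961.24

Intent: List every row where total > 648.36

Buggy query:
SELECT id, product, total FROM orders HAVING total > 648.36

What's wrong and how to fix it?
Bug: HAVING filters the output of aggregation, but this query has no GROUP BY and no aggregate functions, so SQLite rejects it (HAVING clause on a non-aggregate query); the condition here is per row

Fix: Replace HAVING with WHERE since the condition applies to individual rows

Corrected query:
SELECT id, product, total FROM orders WHERE total > 648.36

Result:
id | product | total  
---+---------+--------
1  | Phone   | 939.87 
3  | Phone   | 1358.3 
4  | Headset | 1846.8 
6  | Laptop  | 1961.24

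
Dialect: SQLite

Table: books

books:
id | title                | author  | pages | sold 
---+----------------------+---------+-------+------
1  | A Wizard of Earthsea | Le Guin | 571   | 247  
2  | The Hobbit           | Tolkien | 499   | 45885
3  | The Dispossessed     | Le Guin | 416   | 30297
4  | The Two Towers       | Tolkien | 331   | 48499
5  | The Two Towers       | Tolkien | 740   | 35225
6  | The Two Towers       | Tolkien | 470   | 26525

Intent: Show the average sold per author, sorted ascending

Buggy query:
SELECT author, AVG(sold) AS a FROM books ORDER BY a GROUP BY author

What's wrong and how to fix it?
Bug: ORDER BY appears before GROUP BY; SQL clause order requires GROUP BY first

Fix: Move ORDER BY to the end, after GROUP BY

Corrected query:
SELECT author, AVG(sold) AS a FROM books GROUP BY author ORDER BY a

Result:
author  | a      
--------+--------
Le Guin | 15272  
Tolkien | 39033.5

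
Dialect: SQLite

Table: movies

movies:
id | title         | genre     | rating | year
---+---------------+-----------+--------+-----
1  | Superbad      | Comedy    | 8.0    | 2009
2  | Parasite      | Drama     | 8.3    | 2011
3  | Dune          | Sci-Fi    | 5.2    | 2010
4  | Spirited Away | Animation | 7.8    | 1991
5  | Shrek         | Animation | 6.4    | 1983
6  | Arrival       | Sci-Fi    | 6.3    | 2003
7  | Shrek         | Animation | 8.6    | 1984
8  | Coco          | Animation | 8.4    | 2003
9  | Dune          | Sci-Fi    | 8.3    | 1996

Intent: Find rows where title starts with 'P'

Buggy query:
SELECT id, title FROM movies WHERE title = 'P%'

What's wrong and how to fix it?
Bug: '=' compares the literal string including the % character; pattern matching needs LIKE

Fix: Replace '=' with LIKE so 'P%' is treated as a pattern

Corrected query:
SELECT id, title FROM movies WHERE title LIKE 'P%'

Result:
id | title   
---+---------
2  | Parasite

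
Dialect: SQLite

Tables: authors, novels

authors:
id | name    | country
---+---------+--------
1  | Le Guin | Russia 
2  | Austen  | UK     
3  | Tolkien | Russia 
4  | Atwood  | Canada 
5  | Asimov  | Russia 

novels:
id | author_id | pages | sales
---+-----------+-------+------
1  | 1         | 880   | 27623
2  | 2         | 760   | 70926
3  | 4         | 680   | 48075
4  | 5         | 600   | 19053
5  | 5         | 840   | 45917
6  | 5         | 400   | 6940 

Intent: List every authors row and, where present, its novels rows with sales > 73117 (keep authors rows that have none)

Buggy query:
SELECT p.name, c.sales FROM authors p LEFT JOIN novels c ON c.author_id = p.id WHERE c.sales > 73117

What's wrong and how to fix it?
Bug: A WHERE condition on the right-hand table after LEFT JOIN drops unmatched parents

Fix: Move the right-table condition into the ON clause so unmatched parents are kept

Corrected query:
SELECT p.name, c.sales FROM authors p LEFT JOIN novels c ON c.author_id = p.id AND c.sales > 73117

Result:
name    | sales
--------+------
Le Guin | NULL 
Austen  | NULL 
Tolkien | NULL 
Atwood  | NULL 
Asimov  | NULL 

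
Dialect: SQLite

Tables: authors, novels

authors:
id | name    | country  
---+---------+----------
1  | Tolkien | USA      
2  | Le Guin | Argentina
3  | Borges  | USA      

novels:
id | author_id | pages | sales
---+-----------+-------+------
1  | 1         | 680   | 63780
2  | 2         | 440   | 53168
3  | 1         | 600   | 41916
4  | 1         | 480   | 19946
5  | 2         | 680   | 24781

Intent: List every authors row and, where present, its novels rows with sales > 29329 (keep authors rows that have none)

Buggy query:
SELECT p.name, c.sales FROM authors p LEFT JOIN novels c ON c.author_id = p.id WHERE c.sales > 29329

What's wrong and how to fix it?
Bug: A WHERE condition on the right-hand table after LEFT JOIN drops unmatched parents

Fix: Move the right-table condition into the ON clause so unmatched parents are kept

Corrected query:
SELECT p.name, c.sales FROM authors p LEFT JOIN novels c ON c.author_id = p.id AND c.sales > 29329

Result:
name    | sales
--------+------
Tolkien | 41916
Tolkien | 63780
Le Guin | 53168
Borges  | NULL 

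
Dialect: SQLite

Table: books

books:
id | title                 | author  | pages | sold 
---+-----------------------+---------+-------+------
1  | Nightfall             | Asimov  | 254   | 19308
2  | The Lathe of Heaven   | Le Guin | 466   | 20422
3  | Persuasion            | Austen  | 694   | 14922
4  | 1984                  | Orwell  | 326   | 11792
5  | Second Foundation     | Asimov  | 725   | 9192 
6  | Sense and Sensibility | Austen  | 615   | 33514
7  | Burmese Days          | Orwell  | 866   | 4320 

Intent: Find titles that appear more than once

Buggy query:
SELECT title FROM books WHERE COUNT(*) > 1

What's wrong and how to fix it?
Bug: COUNT(*) is an aggregate and cannot be used in WHERE

Fix: Group first, then use HAVING for the count condition

Corrected query:
SELECT title FROM books GROUP BY title HAVING COUNT(*) > 1

Result:
(no rows)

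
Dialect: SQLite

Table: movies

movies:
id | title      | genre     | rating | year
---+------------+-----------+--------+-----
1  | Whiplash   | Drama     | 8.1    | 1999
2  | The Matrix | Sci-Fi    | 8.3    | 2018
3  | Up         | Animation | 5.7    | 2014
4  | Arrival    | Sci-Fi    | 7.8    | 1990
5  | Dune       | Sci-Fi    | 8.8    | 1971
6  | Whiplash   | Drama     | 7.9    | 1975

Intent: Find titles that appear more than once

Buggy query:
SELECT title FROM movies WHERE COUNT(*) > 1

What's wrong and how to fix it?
Bug: WHERE can't reference COUNT(*); aggregates are computed after WHERE

Fix: GROUP BY title, then filter groups with HAVING COUNT(*) > 1

Corrected query:
SELECT title FROM movies GROUP BY title HAVING COUNT(*) > 1

Result:
title   
--------
Whiplash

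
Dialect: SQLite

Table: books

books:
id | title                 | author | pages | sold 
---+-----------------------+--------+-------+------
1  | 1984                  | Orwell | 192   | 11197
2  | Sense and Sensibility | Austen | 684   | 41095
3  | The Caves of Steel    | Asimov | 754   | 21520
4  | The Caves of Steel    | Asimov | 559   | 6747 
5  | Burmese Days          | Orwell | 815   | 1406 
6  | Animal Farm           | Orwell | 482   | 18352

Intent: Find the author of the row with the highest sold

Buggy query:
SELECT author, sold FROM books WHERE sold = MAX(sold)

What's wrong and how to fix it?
Bug: WHERE is evaluated per row; an aggregate over the whole table isn't defined there

Fix: Use a subquery: WHERE sold = (SELECT MAX(sold) FROM books)

Corrected query:
SELECT author, sold FROM books WHERE sold = (SELECT MAX(sold) FROM books)

Result:
author | sold 
-------+------
Austen | 41095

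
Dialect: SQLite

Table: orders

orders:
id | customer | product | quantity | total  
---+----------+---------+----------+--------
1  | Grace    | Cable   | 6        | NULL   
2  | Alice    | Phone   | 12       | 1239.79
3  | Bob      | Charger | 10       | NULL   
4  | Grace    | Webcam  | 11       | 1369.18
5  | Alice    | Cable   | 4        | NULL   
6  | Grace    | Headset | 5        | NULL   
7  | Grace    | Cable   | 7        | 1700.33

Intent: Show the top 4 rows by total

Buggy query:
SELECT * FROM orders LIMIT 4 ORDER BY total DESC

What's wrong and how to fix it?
Bug: ORDER BY cannot follow LIMIT; LIMIT is the final clause

Fix: Swap the clauses: ORDER BY first, then LIMIT

Corrected query:
SELECT * FROM orders ORDER BY total DESC LIMIT 4

Result:
id | customer | product | quantity | total  
---+----------+---------+----------+--------
7  | Grace    | Cable   | 7        | 1700.33
4  | Grace    | Webcam  | 11       | 1369.18
2  | Alice    | Phone   | 12       | 1239.79
1  | Grace    | Cable   | 6        | NULL   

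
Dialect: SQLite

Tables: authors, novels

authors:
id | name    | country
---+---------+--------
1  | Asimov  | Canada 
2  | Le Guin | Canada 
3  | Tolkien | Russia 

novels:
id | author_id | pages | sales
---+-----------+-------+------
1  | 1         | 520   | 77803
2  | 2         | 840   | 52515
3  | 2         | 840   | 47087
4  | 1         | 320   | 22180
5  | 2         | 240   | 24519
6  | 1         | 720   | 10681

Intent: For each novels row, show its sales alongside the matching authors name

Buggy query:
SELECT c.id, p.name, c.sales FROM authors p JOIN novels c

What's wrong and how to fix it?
Bug: Missing join condition: each novels row is matched to all authors rows instead of just its own

Fix: Specify the join condition linking the foreign key to the parent id

Corrected query:
SELECT c.id, p.name, c.sales FROM authors p JOIN novels c ON c.author_id = p.id

Result:
id | name    | sales
---+---------+------
1  | Asimov  | 77803
2  | Le Guin | 52515
3  | Le Guin | 47087
4  | Asimov  | 22180
5  | Le Guin | 24519
6  | Asimov  | 10681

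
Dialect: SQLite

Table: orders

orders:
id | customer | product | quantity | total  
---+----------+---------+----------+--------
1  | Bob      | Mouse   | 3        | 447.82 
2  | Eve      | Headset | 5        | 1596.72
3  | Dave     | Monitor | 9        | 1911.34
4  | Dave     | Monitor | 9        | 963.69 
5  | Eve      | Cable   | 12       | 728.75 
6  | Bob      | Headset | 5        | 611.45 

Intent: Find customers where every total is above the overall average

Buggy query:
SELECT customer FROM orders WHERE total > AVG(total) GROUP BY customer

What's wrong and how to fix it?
Bug: WHERE evaluates per row before aggregation, so AVG() is unavailable

Fix: Use a subquery for AVG and a HAVING MIN(...) filter so the condition holds for every row in the group

Corrected query:
SELECT customer FROM orders GROUP BY customer HAVING MIN(total) > (SELECT AVG(total) FROM orders)

Result:
(no rows)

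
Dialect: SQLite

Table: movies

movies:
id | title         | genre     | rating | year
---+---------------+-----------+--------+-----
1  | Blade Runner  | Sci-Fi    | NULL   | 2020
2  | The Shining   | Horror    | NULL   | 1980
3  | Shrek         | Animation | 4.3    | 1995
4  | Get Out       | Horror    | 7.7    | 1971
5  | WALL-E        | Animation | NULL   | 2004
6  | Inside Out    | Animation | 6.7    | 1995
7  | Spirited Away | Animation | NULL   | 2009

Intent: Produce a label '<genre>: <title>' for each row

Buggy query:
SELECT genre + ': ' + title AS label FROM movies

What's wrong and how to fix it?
Bug: '+' is numeric addition; on text columns SQLite converts them to 0 instead of concatenating

Fix: Replace + with || to concatenate text

Corrected query:
SELECT genre || ': ' || title AS label FROM movies

Result:
label                   
------------------------
Sci-Fi: Blade Runner    
Horror: The Shining     
Animation: Shrek        
Horror: Get Out         
Animation: WALL-E       
Animation: Inside Out   
Animation: Spirited Away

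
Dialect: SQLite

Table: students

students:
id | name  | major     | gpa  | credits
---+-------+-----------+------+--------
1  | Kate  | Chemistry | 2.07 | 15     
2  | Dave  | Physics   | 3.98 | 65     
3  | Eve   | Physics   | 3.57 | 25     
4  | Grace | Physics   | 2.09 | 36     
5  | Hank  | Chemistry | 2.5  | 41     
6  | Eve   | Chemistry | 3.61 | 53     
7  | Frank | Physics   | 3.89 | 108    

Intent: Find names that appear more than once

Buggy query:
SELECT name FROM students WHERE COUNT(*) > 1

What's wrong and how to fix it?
Bug: COUNT(*) is an aggregate and cannot be used in WHERE

Fix: Group first, then use HAVING for the count condition

Corrected query:
SELECT name FROM students GROUP BY name HAVING COUNT(*) > 1

Result:
name
----
Eve 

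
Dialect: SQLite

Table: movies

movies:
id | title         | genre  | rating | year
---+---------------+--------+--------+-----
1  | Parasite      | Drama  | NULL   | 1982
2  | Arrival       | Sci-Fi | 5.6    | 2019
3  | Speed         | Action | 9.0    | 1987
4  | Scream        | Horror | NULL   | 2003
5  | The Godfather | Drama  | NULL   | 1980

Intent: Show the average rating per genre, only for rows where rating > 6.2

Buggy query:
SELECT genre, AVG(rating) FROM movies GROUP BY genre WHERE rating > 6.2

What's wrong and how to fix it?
Bug: Row-level WHERE must come before GROUP BY in the clause order

Fix: Place WHERE between FROM and GROUP BY

Corrected query:
SELECT genre, AVG(rating) FROM movies WHERE rating > 6.2 GROUP BY genre

Result:
genre  | AVG(rating)
-------+------------
Action | 9          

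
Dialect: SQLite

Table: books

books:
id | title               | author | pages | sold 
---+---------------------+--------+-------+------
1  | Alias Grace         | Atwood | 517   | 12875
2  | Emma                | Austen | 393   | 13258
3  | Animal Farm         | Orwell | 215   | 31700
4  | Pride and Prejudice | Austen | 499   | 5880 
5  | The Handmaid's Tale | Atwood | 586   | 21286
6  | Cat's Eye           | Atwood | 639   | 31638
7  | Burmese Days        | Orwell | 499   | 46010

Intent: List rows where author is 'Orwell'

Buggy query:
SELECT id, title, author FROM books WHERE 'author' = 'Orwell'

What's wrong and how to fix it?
Bug: 'author' in single quotes is a string literal, not the column; the comparison is literal-vs-literal and never true

Fix: Reference the column as author without single quotes

Corrected query:
SELECT id, title, author FROM books WHERE author = 'Orwell'

Result:
id | title        | author
---+--------------+-------
3  | Animal Farm  | Orwell
7  | Burmese Days | Orwell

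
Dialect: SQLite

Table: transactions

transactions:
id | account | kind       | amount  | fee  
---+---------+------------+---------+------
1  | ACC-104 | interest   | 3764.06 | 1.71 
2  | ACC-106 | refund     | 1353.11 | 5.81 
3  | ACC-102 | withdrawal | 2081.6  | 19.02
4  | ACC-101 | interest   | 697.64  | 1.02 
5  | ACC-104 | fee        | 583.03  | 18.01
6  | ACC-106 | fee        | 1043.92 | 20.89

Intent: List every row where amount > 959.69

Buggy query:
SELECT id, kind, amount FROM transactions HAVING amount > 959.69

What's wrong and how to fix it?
Bug: HAVING filters the output of aggregation, but this query has no GROUP BY and no aggregate functions, so SQLite rejects it (HAVING clause on a non-aggregate query); the condition here is per row

Fix: Use WHERE for row-level filtering

Corrected query:
SELECT id, kind, amount FROM transactions WHERE amount > 959.69

Result:
id | kind       | amount 
---+------------+--------
1  | interest   | 3764.06
2  | refund     | 1353.11
3  | withdrawal | 2081.6 
6  | fee        | 1043.92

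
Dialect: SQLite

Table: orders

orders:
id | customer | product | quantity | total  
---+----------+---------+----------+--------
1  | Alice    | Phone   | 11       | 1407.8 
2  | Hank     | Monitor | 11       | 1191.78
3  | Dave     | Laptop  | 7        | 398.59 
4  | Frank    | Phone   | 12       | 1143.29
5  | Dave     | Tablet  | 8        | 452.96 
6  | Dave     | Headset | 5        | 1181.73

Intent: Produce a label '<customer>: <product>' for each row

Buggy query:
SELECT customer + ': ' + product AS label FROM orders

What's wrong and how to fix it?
Bug: SQLite uses || for string concatenation; + coerces text to numbers (yielding 0)

Fix: Use the || operator for string concatenation

Corrected query:
SELECT customer || ': ' || product AS label FROM orders

Result:
label        
-------------
Alice: Phone 
Hank: Monitor
Dave: Laptop 
Frank: Phone 
Dave: Tablet 
Dave: Headset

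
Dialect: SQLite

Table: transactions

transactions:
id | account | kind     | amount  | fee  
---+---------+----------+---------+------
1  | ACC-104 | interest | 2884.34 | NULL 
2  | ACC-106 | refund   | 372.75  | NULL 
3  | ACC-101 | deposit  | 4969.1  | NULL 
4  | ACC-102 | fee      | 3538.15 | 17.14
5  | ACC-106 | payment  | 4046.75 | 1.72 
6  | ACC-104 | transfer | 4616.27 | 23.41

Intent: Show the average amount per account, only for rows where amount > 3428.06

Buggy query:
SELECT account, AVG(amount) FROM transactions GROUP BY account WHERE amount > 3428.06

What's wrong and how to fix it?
Bug: Row-level WHERE must come before GROUP BY in the clause order

Fix: Move the WHERE clause before GROUP BY

Corrected query:
SELECT account, AVG(amount) FROM transactions WHERE amount > 3428.06 GROUP BY account

Result:
account | AVG(amount)
--------+------------
ACC-101 | 4969.1     
ACC-102 | 3538.15    
ACC-104 | 4616.27    
ACC-106 | 4046.75    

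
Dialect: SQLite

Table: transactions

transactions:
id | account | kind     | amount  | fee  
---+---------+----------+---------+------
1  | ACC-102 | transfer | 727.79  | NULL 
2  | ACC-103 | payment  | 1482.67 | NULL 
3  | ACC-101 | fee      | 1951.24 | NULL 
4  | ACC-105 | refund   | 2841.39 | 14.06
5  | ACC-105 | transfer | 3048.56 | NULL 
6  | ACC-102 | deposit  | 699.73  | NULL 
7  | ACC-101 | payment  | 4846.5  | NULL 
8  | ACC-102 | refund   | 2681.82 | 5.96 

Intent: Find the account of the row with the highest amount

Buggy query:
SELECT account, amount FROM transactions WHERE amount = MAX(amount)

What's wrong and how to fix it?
Bug: WHERE is evaluated per row; an aggregate over the whole table isn't defined there

Fix: Wrap MAX in a scalar subquery so WHERE compares against a single value

Corrected query:
SELECT account, amount FROM transactions WHERE amount = (SELECT MAX(amount) FROM transactions)

Result:
account | amount
--------+-------
ACC-101 | 4846.5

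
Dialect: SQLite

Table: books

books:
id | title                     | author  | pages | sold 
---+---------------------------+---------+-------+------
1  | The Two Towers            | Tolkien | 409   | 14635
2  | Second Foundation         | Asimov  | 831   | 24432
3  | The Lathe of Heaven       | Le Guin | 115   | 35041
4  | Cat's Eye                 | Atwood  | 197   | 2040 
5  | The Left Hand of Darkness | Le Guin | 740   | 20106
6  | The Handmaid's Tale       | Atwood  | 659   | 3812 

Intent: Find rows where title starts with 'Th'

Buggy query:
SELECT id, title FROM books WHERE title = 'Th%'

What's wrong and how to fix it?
Bug: Wildcards only work with LIKE; '=' treats '%' as a literal character

Fix: Use LIKE for wildcard pattern matching

Corrected query:
SELECT id, title FROM books WHERE title LIKE 'Th%'

Result:
id | title                    
---+--------------------------
1  | The Two Towers           
3  | The Lathe of Heaven      
5  | The Left Hand of Darkness
6  | The Handmaid's Tale      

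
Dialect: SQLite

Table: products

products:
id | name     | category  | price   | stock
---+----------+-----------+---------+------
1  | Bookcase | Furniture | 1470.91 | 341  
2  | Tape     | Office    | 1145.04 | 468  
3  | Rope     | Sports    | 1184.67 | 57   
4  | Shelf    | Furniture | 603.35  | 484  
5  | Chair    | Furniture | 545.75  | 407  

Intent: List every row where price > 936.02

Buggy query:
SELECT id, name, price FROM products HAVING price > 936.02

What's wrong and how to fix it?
Bug: HAVING filters the output of aggregation, but this query has no GROUP BY and no aggregate functions, so SQLite rejects it (HAVING clause on a non-aggregate query); the condition here is per row

Fix: Use WHERE for row-level filtering

Corrected query:
SELECT id, name, price FROM products WHERE price > 936.02

Result:
id | name     | price  
---+----------+--------
1  | Bookcase | 1470.91
2  | Tape     | 1145.04
3  | Rope     | 1184.67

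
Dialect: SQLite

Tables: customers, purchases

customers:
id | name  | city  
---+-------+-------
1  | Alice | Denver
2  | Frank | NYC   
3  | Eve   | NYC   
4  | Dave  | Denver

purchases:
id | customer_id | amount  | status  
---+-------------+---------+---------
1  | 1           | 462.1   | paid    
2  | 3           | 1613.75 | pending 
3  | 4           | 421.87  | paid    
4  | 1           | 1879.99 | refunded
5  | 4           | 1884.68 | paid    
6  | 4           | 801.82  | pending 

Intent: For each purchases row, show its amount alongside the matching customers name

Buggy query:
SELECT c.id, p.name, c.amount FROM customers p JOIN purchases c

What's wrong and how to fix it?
Bug: JOIN with no ON clause produces a cartesian product; every purchases row pairs with every customers row

Fix: Specify the join condition linking the foreign key to the parent id

Corrected query:
SELECT c.id, p.name, c.amount FROM customers p JOIN purchases c ON c.customer_id = p.id

Result:
id | name  | amount 
---+-------+--------
1  | Alice | 462.1  
2  | Eve   | 1613.75
3  | Dave  | 421.87 
4  | Alice | 1879.99
5  | Dave  | 1884.68
6  | Dave  | 801.82 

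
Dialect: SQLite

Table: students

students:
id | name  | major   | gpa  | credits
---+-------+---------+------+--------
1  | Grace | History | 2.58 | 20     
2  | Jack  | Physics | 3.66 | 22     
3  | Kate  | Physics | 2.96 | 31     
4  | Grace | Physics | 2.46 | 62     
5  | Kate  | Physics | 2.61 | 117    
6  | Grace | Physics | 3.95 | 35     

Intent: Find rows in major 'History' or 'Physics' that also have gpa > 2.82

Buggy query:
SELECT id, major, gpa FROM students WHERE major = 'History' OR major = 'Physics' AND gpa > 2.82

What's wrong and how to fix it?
Bug: Without parentheses, AND is evaluated before OR, so the gpa filter only applies to the 'Physics' branch

Fix: Add parentheses around the OR so the AND applies to both alternatives

Corrected query:
SELECT id, major, gpa FROM students WHERE (major = 'History' OR major = 'Physics') AND gpa > 2.82

Result:
id | major   | gpa 
---+---------+-----
2  | Physics | 3.66
3  | Physics | 2.96
6  | Physics | 3.95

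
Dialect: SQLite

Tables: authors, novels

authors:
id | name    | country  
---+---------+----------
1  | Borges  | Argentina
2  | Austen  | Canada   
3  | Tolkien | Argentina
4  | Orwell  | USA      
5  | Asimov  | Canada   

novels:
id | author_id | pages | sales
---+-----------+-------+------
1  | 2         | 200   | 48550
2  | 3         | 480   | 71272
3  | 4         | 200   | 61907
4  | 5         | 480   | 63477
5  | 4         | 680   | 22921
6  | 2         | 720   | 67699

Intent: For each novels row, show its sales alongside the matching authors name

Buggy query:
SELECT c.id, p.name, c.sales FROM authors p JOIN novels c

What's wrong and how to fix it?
Bug: Missing join condition: each novels row is matched to all authors rows instead of just its own

Fix: Specify the join condition linking the foreign key to the parent id

Corrected query:
SELECT c.id, p.name, c.sales FROM authors p JOIN novels c ON c.author_id = p.id

Result:
id | name    | sales
---+---------+------
1  | Austen  | 48550
2  | Tolkien | 71272
3  | Orwell  | 61907
4  | Asimov  | 63477
5  | Orwell  | 22921
6  | Austen  | 67699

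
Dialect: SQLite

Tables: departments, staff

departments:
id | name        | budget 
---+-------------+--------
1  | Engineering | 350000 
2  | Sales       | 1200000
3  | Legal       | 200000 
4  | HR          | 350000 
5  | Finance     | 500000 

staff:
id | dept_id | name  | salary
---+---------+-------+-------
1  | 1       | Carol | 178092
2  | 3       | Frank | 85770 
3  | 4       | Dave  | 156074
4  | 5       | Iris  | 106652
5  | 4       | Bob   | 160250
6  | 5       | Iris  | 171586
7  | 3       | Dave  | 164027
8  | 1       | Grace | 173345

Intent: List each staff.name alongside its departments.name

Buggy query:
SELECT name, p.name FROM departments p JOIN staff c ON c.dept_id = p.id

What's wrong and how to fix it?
Bug: Both tables have a 'name' column; the unqualified reference is ambiguous

Fix: Qualify the column with its table alias (c.name)

Corrected query:
SELECT c.name, p.name FROM departments p JOIN staff c ON c.dept_id = p.id

Result:
name  | name       
------+------------
Carol | Engineering
Frank | Legal      
Dave  | HR         
Iris  | Finance    
Bob   | HR         
Iris  | Finance    
Dave  | Legal      
Grace | Engineering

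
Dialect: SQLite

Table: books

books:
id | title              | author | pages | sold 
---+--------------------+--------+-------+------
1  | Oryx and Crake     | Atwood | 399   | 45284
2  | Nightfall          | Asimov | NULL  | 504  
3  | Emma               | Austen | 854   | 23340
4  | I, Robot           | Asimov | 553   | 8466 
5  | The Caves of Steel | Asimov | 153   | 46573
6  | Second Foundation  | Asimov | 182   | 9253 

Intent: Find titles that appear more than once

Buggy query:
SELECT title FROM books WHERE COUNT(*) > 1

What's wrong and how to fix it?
Bug: COUNT(*) is an aggregate and cannot be used in WHERE

Fix: Group first, then use HAVING for the count condition

Corrected query:
SELECT title FROM books GROUP BY title HAVING COUNT(*) > 1

Result:
(no rows)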